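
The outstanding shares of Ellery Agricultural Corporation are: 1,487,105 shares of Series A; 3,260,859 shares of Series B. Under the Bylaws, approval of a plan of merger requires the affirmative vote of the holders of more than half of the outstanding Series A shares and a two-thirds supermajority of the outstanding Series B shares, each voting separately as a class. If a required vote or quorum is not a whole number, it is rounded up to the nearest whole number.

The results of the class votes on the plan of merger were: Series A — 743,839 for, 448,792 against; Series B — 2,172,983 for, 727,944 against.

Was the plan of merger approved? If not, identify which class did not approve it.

Series A: a majority of 1487105 is 743553; 743,553 required, 743,839 in favor — approved.
Series B: 2/3 of 3260859 = 2173906; 2,173,906 required, 2,172,983 in favor — not approved.

Not approved — the Series B shares did not give the required vote.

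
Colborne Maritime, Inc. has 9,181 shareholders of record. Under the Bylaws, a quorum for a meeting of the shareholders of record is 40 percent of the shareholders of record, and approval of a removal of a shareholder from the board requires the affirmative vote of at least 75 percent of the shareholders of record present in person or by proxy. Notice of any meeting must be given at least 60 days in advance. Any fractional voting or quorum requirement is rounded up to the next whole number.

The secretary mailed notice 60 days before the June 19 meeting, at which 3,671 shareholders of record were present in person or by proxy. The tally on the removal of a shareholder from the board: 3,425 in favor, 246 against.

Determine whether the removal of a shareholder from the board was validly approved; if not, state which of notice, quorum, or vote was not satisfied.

Notice: 60 days given; 60 required. Satisfied.
Quorum: 40% of 9,181 = 3,672.40, rounded up to 3,673; 3,671 present. Not satisfied.
Vote: requires three-fourths of those present (3,671); 3/4 of 3671 = 2753.25, rounded up to 2754, so 2,754 needed; 3,425 in favor. Satisfied.

Invalid — quorum requirement not satisfied.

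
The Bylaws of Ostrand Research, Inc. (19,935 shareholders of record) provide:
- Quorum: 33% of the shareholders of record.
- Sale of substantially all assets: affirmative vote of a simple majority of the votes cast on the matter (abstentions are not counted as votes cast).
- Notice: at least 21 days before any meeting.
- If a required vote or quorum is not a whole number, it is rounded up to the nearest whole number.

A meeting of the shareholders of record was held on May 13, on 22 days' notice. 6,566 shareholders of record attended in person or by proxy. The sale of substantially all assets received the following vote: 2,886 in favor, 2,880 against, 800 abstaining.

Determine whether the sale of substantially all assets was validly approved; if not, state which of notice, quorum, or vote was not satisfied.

Invalid — quorum requirement not satisfied.

Notice: 22 days given; 21 required. Satisfied.
Quorum: 33% of 19,935 = 6,578.55, rounded up to 6,579; 6,566 present. Not satisfied.
Vote: requires a majority of the votes cast (6,566 − 800 abstaining = 5,766); a majority of 5766 is 2884, so 2,884 needed; 2,886 in favor. Satisfied.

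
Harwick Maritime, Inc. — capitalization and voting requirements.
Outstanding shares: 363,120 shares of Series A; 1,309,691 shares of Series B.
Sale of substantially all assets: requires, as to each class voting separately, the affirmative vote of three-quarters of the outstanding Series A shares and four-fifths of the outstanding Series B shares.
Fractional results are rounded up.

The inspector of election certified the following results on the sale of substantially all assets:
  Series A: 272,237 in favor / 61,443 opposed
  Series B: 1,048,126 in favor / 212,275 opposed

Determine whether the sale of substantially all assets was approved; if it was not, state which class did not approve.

Series A: 3/4 of 363120 = 272340; 272,340 required, 272,237 in favor — not approved.
Series B: 4/5 of 1309691 = 1047752.80, rounded up to 1047753; 1,047,753 required, 1,048,126 in favor — approved.

Not approved — the Series A shares did not give the required vote.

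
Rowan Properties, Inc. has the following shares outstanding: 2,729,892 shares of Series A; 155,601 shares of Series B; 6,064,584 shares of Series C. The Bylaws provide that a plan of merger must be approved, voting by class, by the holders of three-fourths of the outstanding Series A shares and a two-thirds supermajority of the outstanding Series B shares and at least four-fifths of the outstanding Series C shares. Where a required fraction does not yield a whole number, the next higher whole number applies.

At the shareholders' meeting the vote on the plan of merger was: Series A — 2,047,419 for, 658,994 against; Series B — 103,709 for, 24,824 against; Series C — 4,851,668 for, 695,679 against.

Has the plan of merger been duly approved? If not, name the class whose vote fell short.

Series A: 3/4 of 2729892 = 2047419; 2,047,419 required, 2,047,419 in favor — approved.
Series B: 2/3 of 155601 = 103734; 103,734 required, 103,709 in favor — not approved.
Series C: 4/5 of 6064584 = 4851667.20, rounded up to 4851668; 4,851,668 required, 4,851,668 in favor — approved.

Not approved — the Series B shares did not give the required vote.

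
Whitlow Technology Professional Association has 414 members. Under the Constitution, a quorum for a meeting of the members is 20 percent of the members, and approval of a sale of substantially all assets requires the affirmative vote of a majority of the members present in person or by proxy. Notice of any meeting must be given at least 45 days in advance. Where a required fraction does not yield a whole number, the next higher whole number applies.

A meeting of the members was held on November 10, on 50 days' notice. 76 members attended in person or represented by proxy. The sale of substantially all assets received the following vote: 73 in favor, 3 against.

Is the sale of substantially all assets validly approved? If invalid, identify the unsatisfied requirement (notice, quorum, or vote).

Invalid — quorum requirement not satisfied.

Notice: 50 days given; 45 required. Satisfied.
Quorum: 20% of 414 = 82.80, rounded up to 83; 76 present. Not satisfied.
Vote: requires a majority of those present (76); a majority of 76 is 39, so 39 needed; 73 in favor. Satisfied.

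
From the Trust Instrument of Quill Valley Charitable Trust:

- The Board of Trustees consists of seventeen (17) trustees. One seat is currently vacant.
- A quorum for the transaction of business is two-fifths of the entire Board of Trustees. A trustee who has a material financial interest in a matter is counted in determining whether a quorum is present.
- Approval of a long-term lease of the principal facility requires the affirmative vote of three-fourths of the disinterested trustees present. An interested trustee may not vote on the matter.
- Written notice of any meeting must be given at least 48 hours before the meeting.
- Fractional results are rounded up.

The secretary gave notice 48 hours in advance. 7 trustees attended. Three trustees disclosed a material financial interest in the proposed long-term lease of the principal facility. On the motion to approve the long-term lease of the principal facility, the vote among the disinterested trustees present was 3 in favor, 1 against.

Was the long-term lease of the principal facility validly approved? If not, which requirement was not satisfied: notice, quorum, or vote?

Valid — all requirements satisfied.

Notice: 48 hours given; 48 required (48 ≥ 48). Satisfied.
Quorum: 7 present (interested trustees count toward quorum); quorum is 7. Satisfied.
Vote: the long-term lease of the principal facility requires three-fourths of the disinterested trustees present (7 − 3 = 4). 3/4 of 4 = 3, so 3 affirmative votes are needed; 3 voted in favor. Satisfied.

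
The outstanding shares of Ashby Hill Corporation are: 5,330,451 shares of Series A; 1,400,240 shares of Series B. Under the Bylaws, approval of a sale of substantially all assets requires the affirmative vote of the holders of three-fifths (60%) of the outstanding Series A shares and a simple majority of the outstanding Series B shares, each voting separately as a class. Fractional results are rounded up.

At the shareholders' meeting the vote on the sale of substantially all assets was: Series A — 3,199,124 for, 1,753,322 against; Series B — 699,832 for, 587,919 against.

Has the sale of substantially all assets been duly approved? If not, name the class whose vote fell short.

Not approved — the Series B shares did not give the required vote.

Series A: 3/5 of 5330451 = 3198270.60, rounded up to 3198271; 3,198,271 required, 3,199,124 in favor — approved.
Series B: a majority of 1400240 is 700121; 700,121 required, 699,832 in favor — not approved.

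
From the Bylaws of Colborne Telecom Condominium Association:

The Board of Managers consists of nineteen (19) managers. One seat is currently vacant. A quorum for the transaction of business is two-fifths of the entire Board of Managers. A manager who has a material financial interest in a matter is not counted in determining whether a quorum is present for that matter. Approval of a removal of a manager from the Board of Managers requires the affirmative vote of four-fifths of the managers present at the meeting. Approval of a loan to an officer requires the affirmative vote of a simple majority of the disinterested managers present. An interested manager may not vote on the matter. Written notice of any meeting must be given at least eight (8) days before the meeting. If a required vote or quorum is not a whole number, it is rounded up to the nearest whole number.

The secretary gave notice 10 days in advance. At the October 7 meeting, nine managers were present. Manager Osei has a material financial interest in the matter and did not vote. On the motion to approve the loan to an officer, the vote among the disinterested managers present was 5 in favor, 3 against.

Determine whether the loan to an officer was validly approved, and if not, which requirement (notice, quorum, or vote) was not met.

Valid — all requirements satisfied.

Notice: 10 days given; 8 required (10 ≥ 8). Satisfied.
Quorum: 9 present, but the 1 interested manager does not count, leaving 8. Quorum is 8. Satisfied.
Vote: the loan to an officer requires a majority of the disinterested managers present (9 − 1 = 8). A majority of 8 is 5, so 5 affirmative votes are needed; 5 voted in favor. Satisfied.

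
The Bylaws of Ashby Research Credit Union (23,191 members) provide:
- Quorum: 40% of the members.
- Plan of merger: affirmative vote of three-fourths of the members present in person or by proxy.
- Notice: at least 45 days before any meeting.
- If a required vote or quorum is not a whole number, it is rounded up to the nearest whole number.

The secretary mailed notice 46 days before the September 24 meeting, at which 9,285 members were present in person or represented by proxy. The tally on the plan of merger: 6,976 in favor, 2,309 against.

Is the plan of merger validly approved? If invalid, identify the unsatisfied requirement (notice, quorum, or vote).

Notice: 46 days given; 45 required. Satisfied.
Quorum: 40% of 23,191 = 9,276.40, rounded up to 9,277; 9,285 present. Satisfied.
Vote: requires three-fourths of those present (9,285); 3/4 of 9285 = 6963.75, rounded up to 6964, so 6,964 needed; 6,976 in favor. Satisfied.

Valid — all requirements satisfied.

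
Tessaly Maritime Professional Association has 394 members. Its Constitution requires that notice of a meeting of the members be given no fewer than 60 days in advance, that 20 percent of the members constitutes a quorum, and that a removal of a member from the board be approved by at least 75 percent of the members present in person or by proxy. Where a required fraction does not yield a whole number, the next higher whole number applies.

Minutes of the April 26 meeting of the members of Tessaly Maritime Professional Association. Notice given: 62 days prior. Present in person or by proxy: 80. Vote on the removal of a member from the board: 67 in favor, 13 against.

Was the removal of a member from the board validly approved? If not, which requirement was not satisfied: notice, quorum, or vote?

Notice: 62 days given; 60 required. Satisfied.
Quorum: 20% of 394 = 78.80, rounded up to 79; 80 present. Satisfied.
Vote: requires three-fourths of those present (80); 3/4 of 80 = 60, so 60 needed; 67 in favor. Satisfied.

Valid — all requirements satisfied.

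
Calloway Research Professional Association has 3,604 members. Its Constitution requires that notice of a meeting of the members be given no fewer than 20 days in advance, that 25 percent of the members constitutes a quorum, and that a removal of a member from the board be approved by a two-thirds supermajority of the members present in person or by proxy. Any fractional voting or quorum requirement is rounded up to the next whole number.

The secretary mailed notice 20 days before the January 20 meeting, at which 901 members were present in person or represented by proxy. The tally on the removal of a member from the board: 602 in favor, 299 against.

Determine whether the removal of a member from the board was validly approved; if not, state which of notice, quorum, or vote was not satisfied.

Valid — all requirements satisfied.

Notice: 20 days given; 20 required. Satisfied.
Quorum: 25% of 3,604 = 901; 901 present. Satisfied.
Vote: requires two-thirds of those present (901); 2/3 of 901 = 600.67, rounded up to 601, so 601 needed; 602 in favor. Satisfied.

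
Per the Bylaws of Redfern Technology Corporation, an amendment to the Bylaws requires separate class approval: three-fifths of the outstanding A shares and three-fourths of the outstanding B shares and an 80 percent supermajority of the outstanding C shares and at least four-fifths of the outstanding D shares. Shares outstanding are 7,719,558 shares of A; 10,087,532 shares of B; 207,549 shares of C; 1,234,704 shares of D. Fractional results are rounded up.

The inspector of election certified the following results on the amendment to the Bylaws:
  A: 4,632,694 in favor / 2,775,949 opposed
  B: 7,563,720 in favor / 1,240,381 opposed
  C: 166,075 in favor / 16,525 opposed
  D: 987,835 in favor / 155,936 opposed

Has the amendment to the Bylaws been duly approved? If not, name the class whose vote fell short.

Not approved — the B shares did not give the required vote.

A: 3/5 of 7719558 = 4631734.80, rounded up to 4631735; 4,631,735 required, 4,632,694 in favor — approved.
B: 3/4 of 10087532 = 7565649; 7,565,649 required, 7,563,720 in favor — not approved.
C: 4/5 of 207549 = 166039.20, rounded up to 166040; 166,040 required, 166,075 in favor — approved.
D: 4/5 of 1234704 = 987763.20, rounded up to 987764; 987,764 required, 987,835 in favor — approved.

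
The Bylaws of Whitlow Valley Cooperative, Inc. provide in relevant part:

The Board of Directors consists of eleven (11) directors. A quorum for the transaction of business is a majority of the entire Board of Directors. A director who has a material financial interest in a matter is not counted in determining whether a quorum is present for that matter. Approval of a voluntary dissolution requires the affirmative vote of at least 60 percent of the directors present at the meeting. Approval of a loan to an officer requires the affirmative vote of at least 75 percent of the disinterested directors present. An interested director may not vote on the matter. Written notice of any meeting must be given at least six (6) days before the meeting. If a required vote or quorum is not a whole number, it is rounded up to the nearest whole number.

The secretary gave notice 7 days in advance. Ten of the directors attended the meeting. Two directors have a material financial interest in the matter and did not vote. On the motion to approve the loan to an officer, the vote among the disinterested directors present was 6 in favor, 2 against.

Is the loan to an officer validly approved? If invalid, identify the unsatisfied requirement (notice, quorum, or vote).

Valid — all requirements satisfied.

Notice: 7 days given; 6 required (7 ≥ 6). Satisfied.
Quorum: 10 present, but the 2 interested directors do not count, leaving 8. Quorum is 6. Satisfied.
Vote: the loan to an officer requires three-fourths of the disinterested directors present (10 − 2 = 8). 3/4 of 8 = 6, so 6 affirmative votes are needed; 6 voted in favor. Satisfied.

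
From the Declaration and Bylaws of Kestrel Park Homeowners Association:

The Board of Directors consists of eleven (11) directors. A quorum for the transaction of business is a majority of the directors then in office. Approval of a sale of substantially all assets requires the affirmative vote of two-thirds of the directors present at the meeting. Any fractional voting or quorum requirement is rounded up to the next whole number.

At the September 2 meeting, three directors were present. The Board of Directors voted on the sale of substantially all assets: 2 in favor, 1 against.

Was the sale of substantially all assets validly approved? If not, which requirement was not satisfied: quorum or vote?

Quorum: 3 present; quorum is 6. Not satisfied.
Vote: the sale of substantially all assets requires two-thirds of the directors present (3). 2/3 of 3 = 2, so 2 affirmative votes are needed; 2 voted in favor. Satisfied. (Moot — without a quorum no business can be validly transacted.)

Invalid — quorum requirement not satisfied.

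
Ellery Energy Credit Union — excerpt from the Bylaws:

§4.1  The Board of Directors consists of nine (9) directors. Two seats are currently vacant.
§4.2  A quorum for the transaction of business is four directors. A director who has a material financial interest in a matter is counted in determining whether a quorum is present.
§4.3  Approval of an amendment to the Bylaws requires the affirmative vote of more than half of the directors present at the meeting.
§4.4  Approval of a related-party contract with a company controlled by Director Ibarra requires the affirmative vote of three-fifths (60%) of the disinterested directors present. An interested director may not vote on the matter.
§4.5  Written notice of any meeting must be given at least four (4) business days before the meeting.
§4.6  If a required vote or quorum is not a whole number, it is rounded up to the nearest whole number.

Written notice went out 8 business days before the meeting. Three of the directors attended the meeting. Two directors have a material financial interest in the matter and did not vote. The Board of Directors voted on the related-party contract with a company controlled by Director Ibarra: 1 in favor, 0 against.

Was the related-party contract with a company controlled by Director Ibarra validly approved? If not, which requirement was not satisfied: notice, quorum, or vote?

Notice: 8 business days given; 4 required (8 ≥ 4). Satisfied.
Quorum: 3 present (interested directors count toward quorum); quorum is 4. Not satisfied.
Vote: the related-party contract with a company controlled by Director Ibarra requires three-fifths of the disinterested directors present (3 − 2 = 1). 3/5 of 1 = 0.60, rounded up to 1, so 1 affirmative vote is needed; 1 voted in favor. Satisfied. (Moot — without a quorum no business can be validly transacted.)

Invalid — quorum requirement not satisfied.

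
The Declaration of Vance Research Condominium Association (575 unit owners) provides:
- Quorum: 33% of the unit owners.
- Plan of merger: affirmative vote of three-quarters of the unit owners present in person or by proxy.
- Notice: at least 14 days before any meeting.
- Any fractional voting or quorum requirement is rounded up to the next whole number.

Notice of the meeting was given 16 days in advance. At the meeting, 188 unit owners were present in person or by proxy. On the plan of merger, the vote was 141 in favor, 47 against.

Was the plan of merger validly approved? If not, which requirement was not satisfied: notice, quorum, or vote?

Invalid — quorum requirement not satisfied.

Notice: 16 days given; 14 required. Satisfied.
Quorum: 33% of 575 = 189.75, rounded up to 190; 188 present. Not satisfied.
Vote: requires three-fourths of those present (188); 3/4 of 188 = 141, so 141 needed; 141 in favor. Satisfied.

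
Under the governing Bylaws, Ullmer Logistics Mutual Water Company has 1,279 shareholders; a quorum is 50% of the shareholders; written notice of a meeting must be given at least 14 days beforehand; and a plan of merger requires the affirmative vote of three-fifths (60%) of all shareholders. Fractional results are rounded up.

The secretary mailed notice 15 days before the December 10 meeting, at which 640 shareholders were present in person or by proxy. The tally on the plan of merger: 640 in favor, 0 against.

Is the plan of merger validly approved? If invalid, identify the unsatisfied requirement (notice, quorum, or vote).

Notice: 15 days given; 14 required. Satisfied.
Quorum: 50% of 1,279 = 639.50, rounded up to 640; 640 present. Satisfied.
Vote: requires three-fifths of all shareholders (1,279); 3/5 of 1279 = 767.40, rounded up to 768, so 768 needed; 640 in favor. Not satisfied.

Invalid — vote requirement not satisfied.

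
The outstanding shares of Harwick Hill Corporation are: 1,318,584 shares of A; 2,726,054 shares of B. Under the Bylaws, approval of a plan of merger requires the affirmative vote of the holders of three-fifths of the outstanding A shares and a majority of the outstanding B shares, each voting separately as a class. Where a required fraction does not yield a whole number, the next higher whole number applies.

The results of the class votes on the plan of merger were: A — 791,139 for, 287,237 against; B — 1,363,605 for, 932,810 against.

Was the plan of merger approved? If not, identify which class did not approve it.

Not approved — the A shares did not give the required vote.

A: 3/5 of 1318584 = 791150.40, rounded up to 791151; 791,151 required, 791,139 in favor — not approved.
B: a majority of 2726054 is 1363028; 1,363,028 required, 1,363,605 in favor — approved.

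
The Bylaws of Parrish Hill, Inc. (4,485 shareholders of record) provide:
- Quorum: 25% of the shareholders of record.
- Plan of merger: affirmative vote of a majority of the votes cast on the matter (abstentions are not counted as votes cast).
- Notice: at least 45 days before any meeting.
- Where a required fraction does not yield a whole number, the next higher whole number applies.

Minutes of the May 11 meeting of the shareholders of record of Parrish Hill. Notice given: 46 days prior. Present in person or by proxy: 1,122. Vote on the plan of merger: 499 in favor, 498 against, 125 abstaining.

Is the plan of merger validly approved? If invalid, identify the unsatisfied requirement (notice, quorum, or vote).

Valid — all requirements satisfied.

Notice: 46 days given; 45 required. Satisfied.
Quorum: 25% of 4,485 = 1,121.25, rounded up to 1,122; 1,122 present. Satisfied.
Vote: requires a majority of the votes cast (1,122 − 125 abstaining = 997); a majority of 997 is 499, so 499 needed; 499 in favor. Satisfied.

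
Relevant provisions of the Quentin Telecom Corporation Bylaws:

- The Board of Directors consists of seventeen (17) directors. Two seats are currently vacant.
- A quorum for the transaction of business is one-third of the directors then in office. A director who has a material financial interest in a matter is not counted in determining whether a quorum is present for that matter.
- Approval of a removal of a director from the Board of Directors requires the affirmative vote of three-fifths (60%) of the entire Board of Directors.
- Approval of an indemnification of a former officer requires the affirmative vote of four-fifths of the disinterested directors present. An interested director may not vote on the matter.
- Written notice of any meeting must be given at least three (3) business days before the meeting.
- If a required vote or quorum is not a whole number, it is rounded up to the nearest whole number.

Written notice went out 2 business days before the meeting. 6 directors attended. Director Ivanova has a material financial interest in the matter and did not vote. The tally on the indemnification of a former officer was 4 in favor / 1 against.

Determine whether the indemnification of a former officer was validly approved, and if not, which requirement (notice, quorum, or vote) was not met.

Invalid — notice requirement not satisfied.

Notice: 2 business days given; 3 required (2 < 3). Not satisfied.
Quorum: 6 present, but the 1 interested director does not count, leaving 5. Quorum is 5. Satisfied.
Vote: the indemnification of a former officer requires four-fifths of the disinterested directors present (6 − 1 = 5). 4/5 of 5 = 4, so 4 affirmative votes are needed; 4 voted in favor. Satisfied.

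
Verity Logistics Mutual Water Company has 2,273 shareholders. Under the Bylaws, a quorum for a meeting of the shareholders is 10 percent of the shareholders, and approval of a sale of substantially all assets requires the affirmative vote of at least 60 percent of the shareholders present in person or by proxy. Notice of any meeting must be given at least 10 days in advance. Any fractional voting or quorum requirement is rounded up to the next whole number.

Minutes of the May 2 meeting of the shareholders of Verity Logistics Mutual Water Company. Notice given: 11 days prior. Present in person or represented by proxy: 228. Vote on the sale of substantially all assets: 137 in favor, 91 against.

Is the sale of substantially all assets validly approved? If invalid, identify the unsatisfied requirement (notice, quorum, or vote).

Valid — all requirements satisfied.

Notice: 11 days given; 10 required. Satisfied.
Quorum: 10% of 2,273 = 227.30, rounded up to 228; 228 present. Satisfied.
Vote: requires three-fifths of those present (228); 3/5 of 228 = 136.80, rounded up to 137, so 137 needed; 137 in favor. Satisfied.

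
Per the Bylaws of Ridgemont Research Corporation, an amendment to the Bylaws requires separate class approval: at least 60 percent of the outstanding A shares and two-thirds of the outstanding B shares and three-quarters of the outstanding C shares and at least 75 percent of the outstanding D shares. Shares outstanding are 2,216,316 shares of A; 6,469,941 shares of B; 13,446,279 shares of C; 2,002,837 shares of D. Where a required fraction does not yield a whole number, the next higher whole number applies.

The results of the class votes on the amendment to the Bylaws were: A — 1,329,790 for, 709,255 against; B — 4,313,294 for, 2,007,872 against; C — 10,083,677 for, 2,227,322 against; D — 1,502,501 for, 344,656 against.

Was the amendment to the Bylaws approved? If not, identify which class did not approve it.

Not approved — the C shares did not give the required vote.

A: 3/5 of 2216316 = 1329789.60, rounded up to 1329790; 1,329,790 required, 1,329,790 in favor — approved.
B: 2/3 of 6469941 = 4313294; 4,313,294 required, 4,313,294 in favor — approved.
C: 3/4 of 13446279 = 10084709.25, rounded up to 10084710; 10,084,710 required, 10,083,677 in favor — not approved.
D: 3/4 of 2002837 = 1502127.75, rounded up to 1502128; 1,502,128 required, 1,502,501 in favor — approved.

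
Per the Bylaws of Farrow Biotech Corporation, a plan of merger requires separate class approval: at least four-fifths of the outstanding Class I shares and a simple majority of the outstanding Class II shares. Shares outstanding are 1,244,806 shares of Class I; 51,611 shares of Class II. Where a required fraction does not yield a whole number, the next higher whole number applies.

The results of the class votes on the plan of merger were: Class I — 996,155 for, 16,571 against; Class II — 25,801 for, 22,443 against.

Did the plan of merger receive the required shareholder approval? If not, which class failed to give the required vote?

Class I: 4/5 of 1244806 = 995844.80, rounded up to 995845; 995,845 required, 996,155 in favor — approved.
Class II: a majority of 51611 is 25806; 25,806 required, 25,801 in favor — not approved.

Not approved — the Class II shares did not give the required vote.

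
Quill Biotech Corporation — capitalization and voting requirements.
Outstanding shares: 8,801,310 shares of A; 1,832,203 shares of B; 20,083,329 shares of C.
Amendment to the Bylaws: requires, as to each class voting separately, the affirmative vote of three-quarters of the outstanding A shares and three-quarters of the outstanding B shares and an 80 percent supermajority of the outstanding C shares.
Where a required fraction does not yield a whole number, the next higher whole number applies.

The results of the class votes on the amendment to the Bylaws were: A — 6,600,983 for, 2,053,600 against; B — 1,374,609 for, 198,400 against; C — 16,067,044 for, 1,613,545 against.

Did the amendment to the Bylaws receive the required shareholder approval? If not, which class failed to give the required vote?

A: 3/4 of 8801310 = 6600982.50, rounded up to 6600983; 6,600,983 required, 6,600,983 in favor — approved.
B: 3/4 of 1832203 = 1374152.25, rounded up to 1374153; 1,374,153 required, 1,374,609 in favor — approved.
C: 4/5 of 20083329 = 16066663.20, rounded up to 16066664; 16,066,664 required, 16,067,044 in favor — approved.

Approved — every class gave the required vote.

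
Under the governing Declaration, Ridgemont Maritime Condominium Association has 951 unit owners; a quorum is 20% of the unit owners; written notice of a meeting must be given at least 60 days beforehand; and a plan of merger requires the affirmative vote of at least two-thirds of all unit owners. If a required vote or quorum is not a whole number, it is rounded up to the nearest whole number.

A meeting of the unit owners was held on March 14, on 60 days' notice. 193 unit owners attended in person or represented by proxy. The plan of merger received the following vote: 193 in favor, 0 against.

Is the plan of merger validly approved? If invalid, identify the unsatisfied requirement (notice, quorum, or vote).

Notice: 60 days given; 60 required. Satisfied.
Quorum: 20% of 951 = 190.20, rounded up to 191; 193 present. Satisfied.
Vote: requires two-thirds of all unit owners (951); 2/3 of 951 = 634, so 634 needed; 193 in favor. Not satisfied.

Invalid — vote requirement not satisfied.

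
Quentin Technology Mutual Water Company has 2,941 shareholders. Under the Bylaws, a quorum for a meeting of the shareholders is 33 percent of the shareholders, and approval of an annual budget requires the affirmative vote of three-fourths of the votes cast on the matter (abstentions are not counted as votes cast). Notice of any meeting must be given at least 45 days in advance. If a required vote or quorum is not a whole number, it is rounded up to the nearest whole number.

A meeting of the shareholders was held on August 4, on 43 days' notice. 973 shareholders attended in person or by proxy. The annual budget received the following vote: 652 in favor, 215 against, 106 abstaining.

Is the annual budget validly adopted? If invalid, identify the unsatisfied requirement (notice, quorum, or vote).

Notice: 43 days given; 45 required. Not satisfied.
Quorum: 33% of 2,941 = 970.53, rounded up to 971; 973 present. Satisfied.
Vote: requires three-fourths of the votes cast (973 − 106 abstaining = 867); 3/4 of 867 = 650.25, rounded up to 651, so 651 needed; 652 in favor. Satisfied.

Invalid — notice requirement not satisfied.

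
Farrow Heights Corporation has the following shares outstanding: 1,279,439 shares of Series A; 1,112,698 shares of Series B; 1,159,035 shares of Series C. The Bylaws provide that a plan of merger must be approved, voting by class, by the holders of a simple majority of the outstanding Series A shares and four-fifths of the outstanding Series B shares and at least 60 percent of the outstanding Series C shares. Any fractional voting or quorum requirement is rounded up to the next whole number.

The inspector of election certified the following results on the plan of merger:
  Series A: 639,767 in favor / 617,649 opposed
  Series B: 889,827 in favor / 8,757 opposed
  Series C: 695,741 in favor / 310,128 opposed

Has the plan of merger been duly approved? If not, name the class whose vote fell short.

Not approved — the Series B shares did not give the required vote.

Series A: a majority of 1279439 is 639720; 639,720 required, 639,767 in favor — approved.
Series B: 4/5 of 1112698 = 890158.40, rounded up to 890159; 890,159 required, 889,827 in favor — not approved.
Series C: 3/5 of 1159035 = 695421; 695,421 required, 695,741 in favor — approved.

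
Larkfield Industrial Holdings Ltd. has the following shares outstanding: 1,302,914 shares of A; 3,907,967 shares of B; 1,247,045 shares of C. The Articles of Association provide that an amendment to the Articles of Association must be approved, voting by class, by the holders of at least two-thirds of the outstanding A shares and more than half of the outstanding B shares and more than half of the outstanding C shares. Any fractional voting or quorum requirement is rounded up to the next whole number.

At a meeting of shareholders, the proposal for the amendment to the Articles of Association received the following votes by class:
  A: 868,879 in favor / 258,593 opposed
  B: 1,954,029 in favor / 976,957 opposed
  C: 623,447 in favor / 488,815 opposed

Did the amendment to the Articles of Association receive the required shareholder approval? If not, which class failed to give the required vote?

Not approved — the C shares did not give the required vote.

A: 2/3 of 1302914 = 868609.33, rounded up to 868610; 868,610 required, 868,879 in favor — approved.
B: a majority of 3907967 is 1953984; 1,953,984 required, 1,954,029 in favor — approved.
C: a majority of 1247045 is 623523; 623,523 required, 623,447 in favor — not approved.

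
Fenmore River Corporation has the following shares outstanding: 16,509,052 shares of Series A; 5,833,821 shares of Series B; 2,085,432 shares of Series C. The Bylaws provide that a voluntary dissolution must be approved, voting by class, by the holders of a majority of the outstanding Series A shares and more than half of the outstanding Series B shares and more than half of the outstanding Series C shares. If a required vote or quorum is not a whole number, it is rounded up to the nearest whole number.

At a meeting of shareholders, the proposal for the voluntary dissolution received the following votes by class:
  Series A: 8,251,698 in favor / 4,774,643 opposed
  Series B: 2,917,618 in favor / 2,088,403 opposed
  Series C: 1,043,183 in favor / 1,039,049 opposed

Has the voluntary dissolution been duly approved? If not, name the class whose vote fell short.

Not approved — the Series A shares did not give the required vote.

Series A: a majority of 16509052 is 8254527; 8,254,527 required, 8,251,698 in favor — not approved.
Series B: a majority of 5833821 is 2916911; 2,916,911 required, 2,917,618 in favor — approved.
Series C: a majority of 2085432 is 1042717; 1,042,717 required, 1,043,183 in favor — approved.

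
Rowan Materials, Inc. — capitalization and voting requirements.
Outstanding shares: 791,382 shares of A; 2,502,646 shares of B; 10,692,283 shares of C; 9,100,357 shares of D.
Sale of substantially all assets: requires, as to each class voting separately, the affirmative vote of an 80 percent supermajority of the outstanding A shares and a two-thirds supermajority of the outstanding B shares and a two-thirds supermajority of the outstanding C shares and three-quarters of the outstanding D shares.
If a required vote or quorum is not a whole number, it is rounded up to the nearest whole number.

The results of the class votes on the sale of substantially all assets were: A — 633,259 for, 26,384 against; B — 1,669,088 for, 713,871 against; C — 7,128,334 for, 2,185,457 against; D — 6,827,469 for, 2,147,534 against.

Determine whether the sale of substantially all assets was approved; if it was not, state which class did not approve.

A: 4/5 of 791382 = 633105.60, rounded up to 633106; 633,106 required, 633,259 in favor — approved.
B: 2/3 of 2502646 = 1668430.67, rounded up to 1668431; 1,668,431 required, 1,669,088 in favor — approved.
C: 2/3 of 10692283 = 7128188.67, rounded up to 7128189; 7,128,189 required, 7,128,334 in favor — approved.
D: 3/4 of 9100357 = 6825267.75, rounded up to 6825268; 6,825,268 required, 6,827,469 in favor — approved.

Approved — every class gave the required vote.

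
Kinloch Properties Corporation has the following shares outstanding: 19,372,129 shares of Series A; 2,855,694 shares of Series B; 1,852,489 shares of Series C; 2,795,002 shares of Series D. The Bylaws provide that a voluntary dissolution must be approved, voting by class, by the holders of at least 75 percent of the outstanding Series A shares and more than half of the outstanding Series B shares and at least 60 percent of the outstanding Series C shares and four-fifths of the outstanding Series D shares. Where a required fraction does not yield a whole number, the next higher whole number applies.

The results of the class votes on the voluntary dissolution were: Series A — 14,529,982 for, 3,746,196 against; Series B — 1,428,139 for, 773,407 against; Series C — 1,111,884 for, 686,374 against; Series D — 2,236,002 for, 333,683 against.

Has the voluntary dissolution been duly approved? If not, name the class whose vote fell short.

Approved — every class gave the required vote.

Series A: 3/4 of 19372129 = 14529096.75, rounded up to 14529097; 14,529,097 required, 14,529,982 in favor — approved.
Series B: a majority of 2855694 is 1427848; 1,427,848 required, 1,428,139 in favor — approved.
Series C: 3/5 of 1852489 = 1111493.40, rounded up to 1111494; 1,111,494 required, 1,111,884 in favor — approved.
Series D: 4/5 of 2795002 = 2236001.60, rounded up to 2236002; 2,236,002 required, 2,236,002 in favor — approved.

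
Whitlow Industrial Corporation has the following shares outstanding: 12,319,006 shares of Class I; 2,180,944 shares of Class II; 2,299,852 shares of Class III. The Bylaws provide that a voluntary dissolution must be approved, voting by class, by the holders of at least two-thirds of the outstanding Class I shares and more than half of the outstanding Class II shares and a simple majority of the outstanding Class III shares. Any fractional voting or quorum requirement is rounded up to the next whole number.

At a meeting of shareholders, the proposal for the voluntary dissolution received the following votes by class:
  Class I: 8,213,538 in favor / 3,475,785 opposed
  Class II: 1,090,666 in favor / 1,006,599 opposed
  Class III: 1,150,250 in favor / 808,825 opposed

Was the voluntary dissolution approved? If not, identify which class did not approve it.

Class I: 2/3 of 12319006 = 8212670.67, rounded up to 8212671; 8,212,671 required, 8,213,538 in favor — approved.
Class II: a majority of 2180944 is 1090473; 1,090,473 required, 1,090,666 in favor — approved.
Class III: a majority of 2299852 is 1149927; 1,149,927 required, 1,150,250 in favor — approved.

Approved — every class gave the required vote.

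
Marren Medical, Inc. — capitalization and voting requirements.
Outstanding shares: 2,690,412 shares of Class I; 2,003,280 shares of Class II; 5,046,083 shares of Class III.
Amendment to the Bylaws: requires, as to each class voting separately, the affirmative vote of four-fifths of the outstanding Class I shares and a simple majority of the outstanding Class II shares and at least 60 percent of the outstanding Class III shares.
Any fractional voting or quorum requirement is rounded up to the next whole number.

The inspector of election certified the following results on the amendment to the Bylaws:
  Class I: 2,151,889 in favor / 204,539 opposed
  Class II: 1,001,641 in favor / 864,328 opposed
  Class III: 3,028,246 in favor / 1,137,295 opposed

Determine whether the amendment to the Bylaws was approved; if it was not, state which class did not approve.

Not approved — the Class I shares did not give the required vote.

Class I: 4/5 of 2690412 = 2152329.60, rounded up to 2152330; 2,152,330 required, 2,151,889 in favor — not approved.
Class II: a majority of 2003280 is 1001641; 1,001,641 required, 1,001,641 in favor — approved.
Class III: 3/5 of 5046083 = 3027649.80, rounded up to 3027650; 3,027,650 required, 3,028,246 in favor — approved.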